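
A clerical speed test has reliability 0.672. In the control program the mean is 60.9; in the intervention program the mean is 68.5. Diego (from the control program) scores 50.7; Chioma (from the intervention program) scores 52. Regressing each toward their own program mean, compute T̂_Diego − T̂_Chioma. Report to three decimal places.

-3.366

T̂_Diego = 0.672(50.7) + 0.328(60.9) = 54.04560
T̂_Chioma = 0.672(52) + 0.328(68.5) = 57.41200
Difference = 54.04560 − 57.41200 = -3.36640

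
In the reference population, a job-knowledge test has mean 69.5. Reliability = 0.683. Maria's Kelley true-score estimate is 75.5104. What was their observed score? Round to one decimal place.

T̂ = ρX + (1 − ρ)μ  ⇒  X = (T̂ − (1 − ρ)μ) / ρ
X = (75.5104 − 0.317 × 69.5) / 0.683 = (75.5104 − 22.0315) / 0.683 = 53.4789 / 0.683 = 78.300

78.3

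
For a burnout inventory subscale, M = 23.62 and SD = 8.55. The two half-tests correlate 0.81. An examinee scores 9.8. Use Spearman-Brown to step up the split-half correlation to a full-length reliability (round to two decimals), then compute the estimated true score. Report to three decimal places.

Spearman-Brown: ρ = 2r/(1 + r) = 2(0.81)/(1 + 0.81) = 1.620/1.81 = 0.8950 → 0.90
T̂ = 0.90(9.8) + 0.10(23.62) = 8.820 + 2.3620 = 11.1820 → 11.182

11.182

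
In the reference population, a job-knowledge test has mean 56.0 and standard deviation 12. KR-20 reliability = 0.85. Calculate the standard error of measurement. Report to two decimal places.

4.65

SEM = SD · √(1 − ρ) = 12 × √0.15 = 12 × 0.3873 = 4.648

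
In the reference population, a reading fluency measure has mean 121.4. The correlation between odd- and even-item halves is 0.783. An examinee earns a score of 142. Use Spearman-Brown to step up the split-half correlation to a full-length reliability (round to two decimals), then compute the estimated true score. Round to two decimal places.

Spearman-Brown: ρ = 2r/(1 + r) = 2(0.783)/(1 + 0.783) = 1.5660/1.783 = 0.8783 → 0.88
Kelley's formula gives T̂ = 0.88·142 + 0.12·121.4 = 124.96 + 14.568 = 139.528.

139.53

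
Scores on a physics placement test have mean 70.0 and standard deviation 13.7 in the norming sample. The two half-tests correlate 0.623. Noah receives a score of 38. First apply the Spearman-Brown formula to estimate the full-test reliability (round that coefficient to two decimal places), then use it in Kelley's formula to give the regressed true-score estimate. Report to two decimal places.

Spearman-Brown: ρ = 2r/(1 + r) = 2(0.623)/(1 + 0.623) = 1.2460/1.623 = 0.7677 → 0.77
T̂ = 0.77(38) + 0.23(70.0) = 29.26 + 16.100 = 45.360 → 45.36

45.36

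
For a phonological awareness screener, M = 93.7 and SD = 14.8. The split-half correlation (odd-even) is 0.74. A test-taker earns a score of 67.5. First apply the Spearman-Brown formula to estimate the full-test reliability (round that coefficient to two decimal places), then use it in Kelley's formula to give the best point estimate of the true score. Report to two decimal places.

71.43

Spearman-Brown: ρ = 2r/(1 + r) = 2(0.74)/(1 + 0.74) = 1.480/1.74 = 0.8506 → 0.85
T̂ = ρX + (1 − ρ)μ
  = 0.85 × 67.5 + 0.15 × 93.7
  = 57.375 + 14.055
  = 71.430
  ≈ 71.43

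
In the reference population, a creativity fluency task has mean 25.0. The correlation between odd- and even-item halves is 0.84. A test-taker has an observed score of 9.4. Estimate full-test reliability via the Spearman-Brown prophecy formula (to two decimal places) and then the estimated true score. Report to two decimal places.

10.80

Spearman-Brown: ρ = 2r/(1 + r) = 2(0.84)/(1 + 0.84) = 1.680/1.84 = 0.9130 → 0.91
T̂ = 0.91(9.4) + 0.09(25.0) = 8.554 + 2.250 = 10.804 → 10.80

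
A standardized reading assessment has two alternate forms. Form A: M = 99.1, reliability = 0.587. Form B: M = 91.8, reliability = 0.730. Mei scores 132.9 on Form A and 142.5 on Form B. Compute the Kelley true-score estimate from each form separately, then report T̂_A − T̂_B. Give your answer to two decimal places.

T̂_A = 0.587(132.9) + 0.413(99.1) = 118.9406
T̂_B = 0.730(142.5) + 0.270(91.8) = 128.8110
T̂_A − T̂_B = -9.8704

-9.87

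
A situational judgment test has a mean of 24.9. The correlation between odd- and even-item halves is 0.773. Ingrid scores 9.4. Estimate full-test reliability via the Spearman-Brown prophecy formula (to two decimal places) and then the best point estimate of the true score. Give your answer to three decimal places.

Spearman-Brown: ρ = 2r/(1 + r) = 2(0.773)/(1 + 0.773) = 1.5460/1.773 = 0.8720 → 0.87
T̂ = 0.87(9.4) + 0.13(24.9) = 8.178 + 3.237 = 11.4150 → 11.415

11.415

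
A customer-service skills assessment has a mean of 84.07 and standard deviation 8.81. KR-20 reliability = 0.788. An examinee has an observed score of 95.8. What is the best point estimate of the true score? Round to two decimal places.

T̂ = 0.788(95.8) + 0.212(84.07) = 75.4904 + 17.82284 = 93.313 → 93.31

93.31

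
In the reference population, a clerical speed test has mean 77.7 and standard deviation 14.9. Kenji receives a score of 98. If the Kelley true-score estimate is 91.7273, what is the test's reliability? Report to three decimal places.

0.691

T̂ = ρX + (1 − ρ)μ  ⇒  T̂ − μ = ρ(X − μ)
ρ = (T̂ − μ)/(X − μ) = (91.7273 − 77.7) / (98 − 77.7) = 14.0273 / 20.3 = 0.69100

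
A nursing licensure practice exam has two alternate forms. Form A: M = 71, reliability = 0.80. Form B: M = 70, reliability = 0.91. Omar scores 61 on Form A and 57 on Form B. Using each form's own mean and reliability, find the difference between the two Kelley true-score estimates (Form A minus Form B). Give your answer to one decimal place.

4.8

T̂_A = 0.80(61) + 0.20(71) = 63.000
T̂_B = 0.91(57) + 0.09(70) = 58.170
T̂_A − T̂_B = 4.830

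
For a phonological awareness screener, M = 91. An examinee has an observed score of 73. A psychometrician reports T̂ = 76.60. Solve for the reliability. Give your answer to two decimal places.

0.80

T̂ = ρX + (1 − ρ)μ  ⇒  T̂ − μ = ρ(X − μ)
ρ = (T̂ − μ)/(X − μ) = (76.60 − 91) / (73 − 91) = -14.40 / -18.0 = 0.8000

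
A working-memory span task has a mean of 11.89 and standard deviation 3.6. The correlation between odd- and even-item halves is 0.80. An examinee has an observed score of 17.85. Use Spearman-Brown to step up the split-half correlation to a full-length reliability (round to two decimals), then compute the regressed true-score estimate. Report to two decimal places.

17.19

Spearman-Brown: ρ = 2r/(1 + r) = 2(0.80)/(1 + 0.80) = 1.600/1.80 = 0.8889 → 0.89
T̂ = 0.89(17.85) + 0.11(11.89) = 15.8865 + 1.3079 = 17.194 → 17.19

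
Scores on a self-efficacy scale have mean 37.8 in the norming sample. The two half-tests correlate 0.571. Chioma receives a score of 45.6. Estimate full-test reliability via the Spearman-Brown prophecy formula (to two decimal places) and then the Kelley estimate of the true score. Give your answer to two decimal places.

43.49

Spearman-Brown: ρ = 2r/(1 + r) = 2(0.571)/(1 + 0.571) = 1.1420/1.571 = 0.7269 → 0.73
T̂ = ρX + (1 − ρ)μ
  = 0.73 × 45.6 + 0.27 × 37.8
  = 33.288 + 10.206
  = 43.494
  ≈ 43.49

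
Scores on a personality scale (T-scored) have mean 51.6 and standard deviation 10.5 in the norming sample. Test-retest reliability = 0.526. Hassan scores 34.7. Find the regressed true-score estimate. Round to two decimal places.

42.71

T̂ = ρX + (1 − ρ)μ
  = 0.526 × 34.7 + 0.474 × 51.6
  = 18.2522 + 24.4584
  = 42.711
  ≈ 42.71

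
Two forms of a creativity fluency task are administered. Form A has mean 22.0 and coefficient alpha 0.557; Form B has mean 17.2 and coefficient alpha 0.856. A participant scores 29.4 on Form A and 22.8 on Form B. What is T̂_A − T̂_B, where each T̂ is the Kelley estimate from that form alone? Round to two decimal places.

T̂_A = 0.557(29.4) + 0.443(22.0) = 26.1218
T̂_B = 0.856(22.8) + 0.144(17.2) = 21.9936
T̂_A − T̂_B = 4.1282

4.13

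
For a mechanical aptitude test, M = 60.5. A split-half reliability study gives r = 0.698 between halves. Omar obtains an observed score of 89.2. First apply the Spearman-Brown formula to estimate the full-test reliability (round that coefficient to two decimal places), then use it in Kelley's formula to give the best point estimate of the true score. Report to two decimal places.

Spearman-Brown: ρ = 2r/(1 + r) = 2(0.698)/(1 + 0.698) = 1.3960/1.698 = 0.8221 → 0.82
T̂ = 0.82(89.2) + 0.18(60.5) = 73.144 + 10.890 = 84.034 → 84.03

84.03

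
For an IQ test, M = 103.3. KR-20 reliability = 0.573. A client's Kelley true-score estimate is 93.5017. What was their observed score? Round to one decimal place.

86.2

T̂ = ρX + (1 − ρ)μ  ⇒  X = (T̂ − (1 − ρ)μ) / ρ
X = (93.5017 − 0.427 × 103.3) / 0.573 = (93.5017 − 44.1091) / 0.573 = 49.3926 / 0.573 = 86.200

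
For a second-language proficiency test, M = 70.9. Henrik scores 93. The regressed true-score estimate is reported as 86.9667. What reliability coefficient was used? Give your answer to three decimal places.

T̂ = ρX + (1 − ρ)μ  ⇒  T̂ − μ = ρ(X − μ)
ρ = (T̂ − μ)/(X − μ) = (86.9667 − 70.9) / (93 − 70.9) = 16.0667 / 22.1 = 0.72700

0.727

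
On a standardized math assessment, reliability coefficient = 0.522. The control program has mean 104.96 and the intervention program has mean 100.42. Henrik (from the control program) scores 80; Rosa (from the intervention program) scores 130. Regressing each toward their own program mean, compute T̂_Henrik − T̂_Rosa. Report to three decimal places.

T̂_Henrik = 0.522(80) + 0.478(104.96) = 91.93088
T̂_Rosa = 0.522(130) + 0.478(100.42) = 115.86076
Difference = 91.93088 − 115.86076 = -23.92988

-23.930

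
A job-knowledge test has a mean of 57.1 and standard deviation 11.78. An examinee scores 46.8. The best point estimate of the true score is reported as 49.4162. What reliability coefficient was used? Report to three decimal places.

T̂ = ρX + (1 − ρ)μ  ⇒  T̂ − μ = ρ(X − μ)
ρ = (T̂ − μ)/(X − μ) = (49.4162 − 57.1) / (46.8 − 57.1) = -7.6838 / -10.3 = 0.74600

0.746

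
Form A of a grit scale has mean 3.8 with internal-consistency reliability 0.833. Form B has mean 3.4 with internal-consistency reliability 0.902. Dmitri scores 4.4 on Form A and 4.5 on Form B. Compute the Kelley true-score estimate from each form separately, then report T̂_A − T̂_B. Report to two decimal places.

T̂_A = 0.833(4.4) + 0.167(3.8) = 4.2998
T̂_B = 0.902(4.5) + 0.098(3.4) = 4.3922
T̂_A − T̂_B = -0.0924

-0.09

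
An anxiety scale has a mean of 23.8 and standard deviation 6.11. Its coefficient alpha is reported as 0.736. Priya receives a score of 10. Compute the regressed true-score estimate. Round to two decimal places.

13.64

T̂ = ρX + (1 − ρ)μ
  = 0.736 × 10 + 0.264 × 23.8
  = 7.360 + 6.2832
  = 13.643
  ≈ 13.64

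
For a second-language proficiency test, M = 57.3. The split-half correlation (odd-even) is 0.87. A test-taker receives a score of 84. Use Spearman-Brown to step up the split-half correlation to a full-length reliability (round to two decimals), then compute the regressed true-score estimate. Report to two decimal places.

Spearman-Brown: ρ = 2r/(1 + r) = 2(0.87)/(1 + 0.87) = 1.740/1.87 = 0.9305 → 0.93
T̂ = ρX + (1 − ρ)μ
  = 0.93 × 84 + 0.07 × 57.3
  = 78.12 + 4.011
  = 82.131
  ≈ 82.13

82.13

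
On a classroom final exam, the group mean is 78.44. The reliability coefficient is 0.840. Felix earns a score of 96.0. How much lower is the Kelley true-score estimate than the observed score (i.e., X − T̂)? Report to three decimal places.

T̂ = 0.840(96.0) + 0.160(78.44) = 80.6400 + 12.55040 = 93.19040 → 93.1904
X − T̂ = 96.0 − 93.1904 = 2.8096 → 2.810

2.810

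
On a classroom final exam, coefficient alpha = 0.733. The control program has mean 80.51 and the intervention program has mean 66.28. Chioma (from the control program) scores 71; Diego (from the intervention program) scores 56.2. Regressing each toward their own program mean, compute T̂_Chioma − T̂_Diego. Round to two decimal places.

14.65

T̂_Chioma = 0.733(71) + 0.267(80.51) = 73.5392
T̂_Diego = 0.733(56.2) + 0.267(66.28) = 58.8914
Difference = 73.5392 − 58.8914 = 14.6478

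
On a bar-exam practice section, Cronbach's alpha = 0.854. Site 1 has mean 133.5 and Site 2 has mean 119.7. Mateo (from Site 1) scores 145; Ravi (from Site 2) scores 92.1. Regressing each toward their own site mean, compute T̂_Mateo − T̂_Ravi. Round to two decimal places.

47.19

T̂_Mateo = 0.854(145) + 0.146(133.5) = 143.3210
T̂_Ravi = 0.854(92.1) + 0.146(119.7) = 96.1296
Difference = 143.3210 − 96.1296 = 47.1914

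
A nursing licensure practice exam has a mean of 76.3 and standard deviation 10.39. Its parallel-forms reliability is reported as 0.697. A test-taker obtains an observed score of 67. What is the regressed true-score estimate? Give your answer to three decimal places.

69.818

T̂ = ρX + (1 − ρ)μ
  = 0.697 × 67 + 0.303 × 76.3
  = 46.699 + 23.1189
  = 69.8179
  ≈ 69.818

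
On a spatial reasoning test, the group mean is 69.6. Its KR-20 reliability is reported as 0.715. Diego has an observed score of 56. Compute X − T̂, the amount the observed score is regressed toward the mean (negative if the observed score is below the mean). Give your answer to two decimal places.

T̂ = ρX + (1 − ρ)μ
  = 0.715 × 56 + 0.285 × 69.6
  = 40.040 + 19.8360
  = 59.8760
  ≈ 59.876
X − T̂ = 56 − 59.876 = -3.876 → -3.88

-3.88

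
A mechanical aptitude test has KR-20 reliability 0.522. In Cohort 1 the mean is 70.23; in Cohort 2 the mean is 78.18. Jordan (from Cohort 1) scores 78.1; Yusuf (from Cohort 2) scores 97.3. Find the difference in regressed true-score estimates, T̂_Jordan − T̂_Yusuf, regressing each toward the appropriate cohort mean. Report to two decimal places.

-13.82

T̂_Jordan = 0.522(78.1) + 0.478(70.23) = 74.3381
T̂_Yusuf = 0.522(97.3) + 0.478(78.18) = 88.1606
Difference = 74.3381 − 88.1606 = -13.8225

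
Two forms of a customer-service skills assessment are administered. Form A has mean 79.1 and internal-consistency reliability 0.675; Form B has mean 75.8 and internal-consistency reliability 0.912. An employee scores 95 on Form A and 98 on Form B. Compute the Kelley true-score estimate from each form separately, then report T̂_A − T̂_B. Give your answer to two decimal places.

T̂_A = 0.675(95) + 0.325(79.1) = 89.8325
T̂_B = 0.912(98) + 0.088(75.8) = 96.0464
T̂_A − T̂_B = -6.2139

-6.21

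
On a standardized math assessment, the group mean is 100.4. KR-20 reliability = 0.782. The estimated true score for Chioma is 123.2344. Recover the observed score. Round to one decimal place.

129.6

T̂ = ρX + (1 − ρ)μ  ⇒  X = (T̂ − (1 − ρ)μ) / ρ
X = (123.2344 − 0.218 × 100.4) / 0.782 = (123.2344 − 21.8872) / 0.782 = 101.3472 / 0.782 = 129.600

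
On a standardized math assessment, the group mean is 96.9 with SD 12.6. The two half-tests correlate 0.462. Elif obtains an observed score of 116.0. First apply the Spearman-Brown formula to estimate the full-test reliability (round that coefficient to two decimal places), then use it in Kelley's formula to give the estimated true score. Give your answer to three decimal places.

108.933

Spearman-Brown: ρ = 2r/(1 + r) = 2(0.462)/(1 + 0.462) = 0.9240/1.462 = 0.6320 → 0.63
T̂ = 0.63(116.0) + 0.37(96.9) = 73.080 + 35.853 = 108.9330 → 108.933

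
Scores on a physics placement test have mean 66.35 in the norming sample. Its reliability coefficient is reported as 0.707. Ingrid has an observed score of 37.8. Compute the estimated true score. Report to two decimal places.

Regress the observed score toward the mean by the unreliability: T̂ = 0.707·37.8 + 0.293·66.35 = 26.7246 + 19.44055 = 46.165.

46.17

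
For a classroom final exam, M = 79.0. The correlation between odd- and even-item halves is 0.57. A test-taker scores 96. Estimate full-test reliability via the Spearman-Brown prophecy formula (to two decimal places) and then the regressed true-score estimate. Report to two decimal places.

Spearman-Brown: ρ = 2r/(1 + r) = 2(0.57)/(1 + 0.57) = 1.140/1.57 = 0.7261 → 0.73
Kelley's formula gives T̂ = 0.73·96 + 0.27·79.0 = 70.08 + 21.330 = 91.410.

91.41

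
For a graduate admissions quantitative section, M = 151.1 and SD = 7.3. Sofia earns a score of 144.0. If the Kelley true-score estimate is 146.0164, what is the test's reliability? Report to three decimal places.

T̂ = ρX + (1 − ρ)μ  ⇒  T̂ − μ = ρ(X − μ)
ρ = (T̂ − μ)/(X − μ) = (146.0164 − 151.1) / (144.0 − 151.1) = -5.0836 / -7.1 = 0.71600

0.716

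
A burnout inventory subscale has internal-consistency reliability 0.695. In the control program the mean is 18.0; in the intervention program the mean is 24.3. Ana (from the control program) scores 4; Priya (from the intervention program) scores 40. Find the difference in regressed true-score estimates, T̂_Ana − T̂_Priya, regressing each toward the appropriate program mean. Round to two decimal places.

T̂_Ana = 0.695(4) + 0.305(18.0) = 8.2700
T̂_Priya = 0.695(40) + 0.305(24.3) = 35.2115
Difference = 8.2700 − 35.2115 = -26.9415

-26.94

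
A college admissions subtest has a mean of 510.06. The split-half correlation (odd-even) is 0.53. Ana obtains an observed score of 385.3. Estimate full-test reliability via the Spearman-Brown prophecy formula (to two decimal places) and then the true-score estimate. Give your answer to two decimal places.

423.98

Spearman-Brown: ρ = 2r/(1 + r) = 2(0.53)/(1 + 0.53) = 1.060/1.53 = 0.6928 → 0.69
T̂ = 0.69(385.3) + 0.31(510.06) = 265.857 + 158.1186 = 423.976 → 423.98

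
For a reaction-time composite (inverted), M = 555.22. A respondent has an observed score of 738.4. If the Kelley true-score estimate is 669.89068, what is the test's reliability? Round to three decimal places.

T̂ = ρX + (1 − ρ)μ  ⇒  T̂ − μ = ρ(X − μ)
ρ = (T̂ − μ)/(X − μ) = (669.89068 − 555.22) / (738.4 − 555.22) = 114.67068 / 183.18 = 0.62600

0.626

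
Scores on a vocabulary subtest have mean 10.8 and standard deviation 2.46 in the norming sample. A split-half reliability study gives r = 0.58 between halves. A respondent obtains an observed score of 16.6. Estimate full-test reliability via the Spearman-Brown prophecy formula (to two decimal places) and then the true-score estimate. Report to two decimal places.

15.03

Spearman-Brown: ρ = 2r/(1 + r) = 2(0.58)/(1 + 0.58) = 1.160/1.58 = 0.7342 → 0.73
T̂ = 0.73(16.6) + 0.27(10.8) = 12.118 + 2.916 = 15.034 → 15.03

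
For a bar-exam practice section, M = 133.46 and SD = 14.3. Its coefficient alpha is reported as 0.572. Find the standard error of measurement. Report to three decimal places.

9.355

SEM = SD · √(1 − ρ) = 14.3 × √0.428 = 14.3 × 0.6542 = 9.3553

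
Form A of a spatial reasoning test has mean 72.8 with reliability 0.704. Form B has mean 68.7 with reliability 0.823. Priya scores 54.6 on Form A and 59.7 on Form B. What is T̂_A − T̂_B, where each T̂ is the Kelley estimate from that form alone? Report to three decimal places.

T̂_A = 0.704(54.6) + 0.296(72.8) = 59.98720
T̂_B = 0.823(59.7) + 0.177(68.7) = 61.29300
T̂_A − T̂_B = -1.30580

-1.306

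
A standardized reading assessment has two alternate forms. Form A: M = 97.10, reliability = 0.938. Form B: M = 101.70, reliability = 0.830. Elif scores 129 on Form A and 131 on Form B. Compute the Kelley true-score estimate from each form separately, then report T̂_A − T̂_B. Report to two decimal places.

T̂_A = 0.938(129) + 0.062(97.10) = 127.0222
T̂_B = 0.830(131) + 0.170(101.70) = 126.0190
T̂_A − T̂_B = 1.0032

1.00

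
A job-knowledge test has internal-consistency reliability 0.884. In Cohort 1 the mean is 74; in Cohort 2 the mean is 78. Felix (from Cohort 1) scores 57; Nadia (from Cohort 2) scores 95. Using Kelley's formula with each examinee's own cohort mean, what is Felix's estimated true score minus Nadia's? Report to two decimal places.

T̂_Felix = 0.884(57) + 0.116(74) = 58.9720
T̂_Nadia = 0.884(95) + 0.116(78) = 93.0280
Difference = 58.9720 − 93.0280 = -34.0560

-34.06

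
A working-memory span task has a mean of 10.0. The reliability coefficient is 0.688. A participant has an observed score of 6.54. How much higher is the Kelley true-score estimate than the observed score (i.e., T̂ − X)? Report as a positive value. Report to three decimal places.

1.080

T̂ = ρX + (1 − ρ)μ
  = 0.688 × 6.54 + 0.312 × 10.0
  = 4.49952 + 3.1200
  = 7.61952
  ≈ 7.6195
T̂ − X = 7.6195 − 6.54 = 1.0795 → 1.080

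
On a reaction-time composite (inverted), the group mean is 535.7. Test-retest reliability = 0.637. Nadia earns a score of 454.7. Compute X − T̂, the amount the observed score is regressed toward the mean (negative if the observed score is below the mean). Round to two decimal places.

Regress the observed score toward the mean by the unreliability: T̂ = 0.637·454.7 + 0.363·535.7 = 289.6439 + 194.4591 = 484.1030.
X − T̂ = 454.7 − 484.103 = -29.403 → -29.40

-29.40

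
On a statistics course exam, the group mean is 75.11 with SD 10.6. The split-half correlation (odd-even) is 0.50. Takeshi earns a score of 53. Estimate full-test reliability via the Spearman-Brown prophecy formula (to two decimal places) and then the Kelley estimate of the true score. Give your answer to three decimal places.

60.296

Spearman-Brown: ρ = 2r/(1 + r) = 2(0.50)/(1 + 0.50) = 1.000/1.50 = 0.6667 → 0.67
Weight the observed score by reliability and the mean by (1 − reliability): T̂ = 0.67·53 + 0.33·75.11 = 35.51 + 24.7863 = 60.2963.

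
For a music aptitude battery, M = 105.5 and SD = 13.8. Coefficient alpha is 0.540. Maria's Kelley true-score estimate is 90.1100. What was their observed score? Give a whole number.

T̂ = ρX + (1 − ρ)μ  ⇒  X = (T̂ − (1 − ρ)μ) / ρ
X = (90.1100 − 0.460 × 105.5) / 0.540 = (90.1100 − 48.5300) / 0.540 = 41.5800 / 0.540 = 77.00

77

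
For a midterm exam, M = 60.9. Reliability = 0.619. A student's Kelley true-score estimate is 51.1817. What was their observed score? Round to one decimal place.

45.2

T̂ = ρX + (1 − ρ)μ  ⇒  X = (T̂ − (1 − ρ)μ) / ρ
X = (51.1817 − 0.381 × 60.9) / 0.619 = (51.1817 − 23.2029) / 0.619 = 27.9788 / 0.619 = 45.200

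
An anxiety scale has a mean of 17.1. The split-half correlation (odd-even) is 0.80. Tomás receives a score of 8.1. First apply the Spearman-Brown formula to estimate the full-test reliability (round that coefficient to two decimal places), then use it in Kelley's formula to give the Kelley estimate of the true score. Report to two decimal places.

9.09

Spearman-Brown: ρ = 2r/(1 + r) = 2(0.80)/(1 + 0.80) = 1.600/1.80 = 0.8889 → 0.89
T̂ = 0.89(8.1) + 0.11(17.1) = 7.209 + 1.881 = 9.090 → 9.09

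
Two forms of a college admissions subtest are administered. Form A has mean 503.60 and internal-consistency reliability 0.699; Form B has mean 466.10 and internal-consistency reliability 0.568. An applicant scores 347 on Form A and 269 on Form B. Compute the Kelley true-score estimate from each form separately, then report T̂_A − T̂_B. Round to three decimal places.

T̂_A = 0.699(347) + 0.301(503.60) = 394.13660
T̂_B = 0.568(269) + 0.432(466.10) = 354.14720
T̂_A − T̂_B = 39.98940

39.989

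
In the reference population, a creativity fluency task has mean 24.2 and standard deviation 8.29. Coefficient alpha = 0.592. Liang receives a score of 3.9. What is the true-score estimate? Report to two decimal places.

12.18

T̂ = ρX + (1 − ρ)μ
  = 0.592 × 3.9 + 0.408 × 24.2
  = 2.3088 + 9.8736
  = 12.182
  ≈ 12.18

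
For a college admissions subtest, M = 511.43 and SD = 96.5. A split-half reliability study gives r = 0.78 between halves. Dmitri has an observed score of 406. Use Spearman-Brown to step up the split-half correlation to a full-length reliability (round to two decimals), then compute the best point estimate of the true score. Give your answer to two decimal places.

Spearman-Brown: ρ = 2r/(1 + r) = 2(0.78)/(1 + 0.78) = 1.560/1.78 = 0.8764 → 0.88
Regress the observed score toward the mean by the unreliability: T̂ = 0.88·406 + 0.12·511.43 = 357.28 + 61.3716 = 418.652.

418.65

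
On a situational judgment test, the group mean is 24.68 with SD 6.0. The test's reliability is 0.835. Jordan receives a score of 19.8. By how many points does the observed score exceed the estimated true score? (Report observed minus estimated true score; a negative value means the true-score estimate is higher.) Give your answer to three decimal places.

-0.805

Regress the observed score toward the mean by the unreliability: T̂ = 0.835·19.8 + 0.165·24.68 = 16.5330 + 4.07220 = 20.60520.
X − T̂ = 19.8 − 20.6052 = -0.8052 → -0.805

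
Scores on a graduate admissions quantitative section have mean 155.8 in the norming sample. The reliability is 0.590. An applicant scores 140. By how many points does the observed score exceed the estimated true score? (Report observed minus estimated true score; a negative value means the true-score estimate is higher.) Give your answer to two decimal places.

Weight the observed score by reliability and the mean by (1 − reliability): T̂ = 0.590·140 + 0.410·155.8 = 82.600 + 63.8780 = 146.4780.
X − T̂ = 140 − 146.478 = -6.478 → -6.48

-6.48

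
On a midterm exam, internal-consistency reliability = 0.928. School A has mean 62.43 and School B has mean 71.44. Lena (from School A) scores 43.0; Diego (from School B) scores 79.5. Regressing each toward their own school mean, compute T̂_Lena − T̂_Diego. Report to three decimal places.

T̂_Lena = 0.928(43.0) + 0.072(62.43) = 44.39896
T̂_Diego = 0.928(79.5) + 0.072(71.44) = 78.91968
Difference = 44.39896 − 78.91968 = -34.52072

-34.521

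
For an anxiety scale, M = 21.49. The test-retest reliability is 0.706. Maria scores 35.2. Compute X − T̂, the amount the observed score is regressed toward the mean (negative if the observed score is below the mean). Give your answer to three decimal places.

T̂ = 0.706(35.2) + 0.294(21.49) = 24.8512 + 6.31806 = 31.16926 → 31.1693
X − T̂ = 35.2 − 31.1693 = 4.0307 → 4.031

4.031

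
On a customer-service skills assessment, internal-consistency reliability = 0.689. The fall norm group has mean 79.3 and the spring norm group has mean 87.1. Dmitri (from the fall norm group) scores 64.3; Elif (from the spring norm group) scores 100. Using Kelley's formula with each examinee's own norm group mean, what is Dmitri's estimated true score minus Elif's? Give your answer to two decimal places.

-27.02

T̂_Dmitri = 0.689(64.3) + 0.311(79.3) = 68.9650
T̂_Elif = 0.689(100) + 0.311(87.1) = 95.9881
Difference = 68.9650 − 95.9881 = -27.0231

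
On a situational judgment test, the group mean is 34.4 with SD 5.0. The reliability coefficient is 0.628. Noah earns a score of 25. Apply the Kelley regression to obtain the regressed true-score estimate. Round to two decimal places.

Weight the observed score by reliability and the mean by (1 − reliability): T̂ = 0.628·25 + 0.372·34.4 = 15.700 + 12.7968 = 28.497.

28.50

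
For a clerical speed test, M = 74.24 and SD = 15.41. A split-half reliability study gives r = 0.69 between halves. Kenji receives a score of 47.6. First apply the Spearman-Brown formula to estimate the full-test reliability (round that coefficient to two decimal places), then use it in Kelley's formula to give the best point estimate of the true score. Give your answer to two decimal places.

Spearman-Brown: ρ = 2r/(1 + r) = 2(0.69)/(1 + 0.69) = 1.380/1.69 = 0.8166 → 0.82
Regress the observed score toward the mean by the unreliability: T̂ = 0.82·47.6 + 0.18·74.24 = 39.032 + 13.3632 = 52.395.

52.40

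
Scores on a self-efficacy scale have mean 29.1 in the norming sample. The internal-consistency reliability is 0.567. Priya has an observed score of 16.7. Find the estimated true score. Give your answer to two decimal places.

Weight the observed score by reliability and the mean by (1 − reliability): T̂ = 0.567·16.7 + 0.433·29.1 = 9.4689 + 12.6003 = 22.069.

22.07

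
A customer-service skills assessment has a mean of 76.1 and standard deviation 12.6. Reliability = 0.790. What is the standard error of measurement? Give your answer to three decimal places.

SEM = SD · √(1 − ρ) = 12.6 × √0.210 = 12.6 × 0.4583 = 5.7740

5.774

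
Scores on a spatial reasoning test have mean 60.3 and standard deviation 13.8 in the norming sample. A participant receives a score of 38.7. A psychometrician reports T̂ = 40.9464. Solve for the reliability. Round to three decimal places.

T̂ = ρX + (1 − ρ)μ  ⇒  T̂ − μ = ρ(X − μ)
ρ = (T̂ − μ)/(X − μ) = (40.9464 − 60.3) / (38.7 − 60.3) = -19.3536 / -21.6 = 0.89600

0.896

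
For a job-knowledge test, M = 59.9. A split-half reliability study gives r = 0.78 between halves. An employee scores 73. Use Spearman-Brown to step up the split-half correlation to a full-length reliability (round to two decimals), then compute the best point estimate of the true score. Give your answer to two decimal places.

Spearman-Brown: ρ = 2r/(1 + r) = 2(0.78)/(1 + 0.78) = 1.560/1.78 = 0.8764 → 0.88
Weight the observed score by reliability and the mean by (1 − reliability): T̂ = 0.88·73 + 0.12·59.9 = 64.24 + 7.188 = 71.428.

71.43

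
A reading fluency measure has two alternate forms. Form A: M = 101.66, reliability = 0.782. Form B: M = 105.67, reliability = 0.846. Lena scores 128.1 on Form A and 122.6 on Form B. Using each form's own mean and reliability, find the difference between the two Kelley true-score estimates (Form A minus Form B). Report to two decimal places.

T̂_A = 0.782(128.1) + 0.218(101.66) = 122.3361
T̂_B = 0.846(122.6) + 0.154(105.67) = 119.9928
T̂_A − T̂_B = 2.3433

2.34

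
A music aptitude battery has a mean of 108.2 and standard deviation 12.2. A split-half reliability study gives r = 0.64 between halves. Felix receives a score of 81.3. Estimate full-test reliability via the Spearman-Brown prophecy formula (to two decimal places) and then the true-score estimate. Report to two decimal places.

87.22

Spearman-Brown: ρ = 2r/(1 + r) = 2(0.64)/(1 + 0.64) = 1.280/1.64 = 0.7805 → 0.78
T̂ = ρX + (1 − ρ)μ
  = 0.78 × 81.3 + 0.22 × 108.2
  = 63.414 + 23.804
  = 87.218
  ≈ 87.22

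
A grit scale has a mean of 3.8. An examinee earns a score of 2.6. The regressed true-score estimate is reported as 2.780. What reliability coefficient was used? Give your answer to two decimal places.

T̂ = ρX + (1 − ρ)μ  ⇒  T̂ − μ = ρ(X − μ)
ρ = (T̂ − μ)/(X − μ) = (2.780 − 3.8) / (2.6 − 3.8) = -1.020 / -1.2 = 0.8500

0.85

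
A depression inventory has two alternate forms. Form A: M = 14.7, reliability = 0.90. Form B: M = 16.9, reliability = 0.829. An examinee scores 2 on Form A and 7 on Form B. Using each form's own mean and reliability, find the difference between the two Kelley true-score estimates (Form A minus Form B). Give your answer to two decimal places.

-5.42

T̂_A = 0.90(2) + 0.10(14.7) = 3.2700
T̂_B = 0.829(7) + 0.171(16.9) = 8.6929
T̂_A − T̂_B = -5.4229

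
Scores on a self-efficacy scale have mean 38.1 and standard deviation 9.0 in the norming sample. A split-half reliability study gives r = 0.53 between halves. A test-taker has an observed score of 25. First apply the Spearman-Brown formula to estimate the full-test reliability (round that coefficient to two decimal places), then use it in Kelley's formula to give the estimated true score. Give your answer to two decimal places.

Spearman-Brown: ρ = 2r/(1 + r) = 2(0.53)/(1 + 0.53) = 1.060/1.53 = 0.6928 → 0.69
Weight the observed score by reliability and the mean by (1 − reliability): T̂ = 0.69·25 + 0.31·38.1 = 17.25 + 11.811 = 29.061.

29.06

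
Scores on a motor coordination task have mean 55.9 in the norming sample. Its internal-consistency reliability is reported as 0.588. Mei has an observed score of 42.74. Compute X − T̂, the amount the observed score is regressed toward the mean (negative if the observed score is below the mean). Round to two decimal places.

-5.42

T̂ = 0.588(42.74) + 0.412(55.9) = 25.13112 + 23.0308 = 48.1619 → 48.162
X − T̂ = 42.74 − 48.162 = -5.422 → -5.42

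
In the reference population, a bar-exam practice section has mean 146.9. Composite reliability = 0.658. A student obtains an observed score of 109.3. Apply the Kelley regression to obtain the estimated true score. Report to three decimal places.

Regress the observed score toward the mean by the unreliability: T̂ = 0.658·109.3 + 0.342·146.9 = 71.9194 + 50.2398 = 122.1592.

122.159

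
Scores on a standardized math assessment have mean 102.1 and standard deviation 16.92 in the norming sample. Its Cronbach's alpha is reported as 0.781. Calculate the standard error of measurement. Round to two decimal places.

7.92

SEM = SD · √(1 − ρ) = 16.92 × √0.219 = 16.92 × 0.4680 = 7.918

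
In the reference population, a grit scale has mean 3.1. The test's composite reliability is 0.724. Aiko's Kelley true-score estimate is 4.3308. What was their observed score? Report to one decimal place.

T̂ = ρX + (1 − ρ)μ  ⇒  X = (T̂ − (1 − ρ)μ) / ρ
X = (4.3308 − 0.276 × 3.1) / 0.724 = (4.3308 − 0.8556) / 0.724 = 3.4752 / 0.724 = 4.800

4.8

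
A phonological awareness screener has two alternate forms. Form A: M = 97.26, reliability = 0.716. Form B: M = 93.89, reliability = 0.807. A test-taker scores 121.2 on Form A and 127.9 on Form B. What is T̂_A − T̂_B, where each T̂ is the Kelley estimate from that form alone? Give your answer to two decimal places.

T̂_A = 0.716(121.2) + 0.284(97.26) = 114.4010
T̂_B = 0.807(127.9) + 0.193(93.89) = 121.3361
T̂_A − T̂_B = -6.9350

-6.94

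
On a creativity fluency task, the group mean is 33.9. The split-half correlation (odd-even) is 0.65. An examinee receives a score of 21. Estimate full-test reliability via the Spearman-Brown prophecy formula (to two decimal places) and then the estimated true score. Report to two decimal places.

Spearman-Brown: ρ = 2r/(1 + r) = 2(0.65)/(1 + 0.65) = 1.300/1.65 = 0.7879 → 0.79
T̂ = ρX + (1 − ρ)μ
  = 0.79 × 21 + 0.21 × 33.9
  = 16.59 + 7.119
  = 23.709
  ≈ 23.71

23.71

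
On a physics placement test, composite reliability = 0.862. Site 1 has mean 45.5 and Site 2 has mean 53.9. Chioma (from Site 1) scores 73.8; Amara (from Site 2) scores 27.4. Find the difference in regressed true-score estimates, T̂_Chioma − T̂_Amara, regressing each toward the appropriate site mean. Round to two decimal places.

38.84

T̂_Chioma = 0.862(73.8) + 0.138(45.5) = 69.8946
T̂_Amara = 0.862(27.4) + 0.138(53.9) = 31.0570
Difference = 69.8946 − 31.0570 = 38.8376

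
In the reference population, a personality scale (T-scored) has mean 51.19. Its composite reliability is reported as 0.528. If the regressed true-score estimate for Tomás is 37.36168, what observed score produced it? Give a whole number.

T̂ = ρX + (1 − ρ)μ  ⇒  X = (T̂ − (1 − ρ)μ) / ρ
X = (37.36168 − 0.472 × 51.19) / 0.528 = (37.36168 − 24.16168) / 0.528 = 13.20000 / 0.528 = 25.00

25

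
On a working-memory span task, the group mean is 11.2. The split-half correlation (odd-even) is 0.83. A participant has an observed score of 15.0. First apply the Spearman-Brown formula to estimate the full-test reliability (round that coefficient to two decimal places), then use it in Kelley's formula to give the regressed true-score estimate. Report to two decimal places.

14.66

Spearman-Brown: ρ = 2r/(1 + r) = 2(0.83)/(1 + 0.83) = 1.660/1.83 = 0.9071 → 0.91
T̂ = ρX + (1 − ρ)μ
  = 0.91 × 15.0 + 0.09 × 11.2
  = 13.650 + 1.008
  = 14.658
  ≈ 14.66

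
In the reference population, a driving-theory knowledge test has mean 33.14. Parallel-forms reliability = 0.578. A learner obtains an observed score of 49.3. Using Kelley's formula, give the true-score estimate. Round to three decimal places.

42.480

T̂ = 0.578(49.3) + 0.422(33.14) = 28.4954 + 13.98508 = 42.4805 → 42.480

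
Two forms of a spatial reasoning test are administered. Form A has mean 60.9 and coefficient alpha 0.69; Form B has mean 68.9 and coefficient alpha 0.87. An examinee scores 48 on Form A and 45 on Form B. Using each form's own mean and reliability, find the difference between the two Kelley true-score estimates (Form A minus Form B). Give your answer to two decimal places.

3.89

T̂_A = 0.69(48) + 0.31(60.9) = 51.9990
T̂_B = 0.87(45) + 0.13(68.9) = 48.1070
T̂_A − T̂_B = 3.8920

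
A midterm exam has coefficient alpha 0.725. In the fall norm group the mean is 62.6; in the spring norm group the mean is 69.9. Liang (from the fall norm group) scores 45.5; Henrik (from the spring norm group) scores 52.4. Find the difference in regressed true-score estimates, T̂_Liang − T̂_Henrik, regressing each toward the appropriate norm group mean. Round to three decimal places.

T̂_Liang = 0.725(45.5) + 0.275(62.6) = 50.20250
T̂_Henrik = 0.725(52.4) + 0.275(69.9) = 57.21250
Difference = 50.20250 − 57.21250 = -7.01000

-7.010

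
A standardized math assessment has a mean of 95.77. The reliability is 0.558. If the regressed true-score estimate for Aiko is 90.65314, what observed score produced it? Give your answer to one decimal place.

T̂ = ρX + (1 − ρ)μ  ⇒  X = (T̂ − (1 − ρ)μ) / ρ
X = (90.65314 − 0.442 × 95.77) / 0.558 = (90.65314 − 42.33034) / 0.558 = 48.32280 / 0.558 = 86.600

86.6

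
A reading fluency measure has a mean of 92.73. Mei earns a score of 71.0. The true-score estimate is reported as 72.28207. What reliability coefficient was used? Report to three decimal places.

0.941

T̂ = ρX + (1 − ρ)μ  ⇒  T̂ − μ = ρ(X − μ)
ρ = (T̂ − μ)/(X − μ) = (72.28207 − 92.73) / (71.0 − 92.73) = -20.44793 / -21.73 = 0.94100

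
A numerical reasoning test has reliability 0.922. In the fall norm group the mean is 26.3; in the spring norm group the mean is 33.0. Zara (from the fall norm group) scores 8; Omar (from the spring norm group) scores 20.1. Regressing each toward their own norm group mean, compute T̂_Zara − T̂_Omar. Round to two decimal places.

T̂_Zara = 0.922(8) + 0.078(26.3) = 9.4274
T̂_Omar = 0.922(20.1) + 0.078(33.0) = 21.1062
Difference = 9.4274 − 21.1062 = -11.6788

-11.68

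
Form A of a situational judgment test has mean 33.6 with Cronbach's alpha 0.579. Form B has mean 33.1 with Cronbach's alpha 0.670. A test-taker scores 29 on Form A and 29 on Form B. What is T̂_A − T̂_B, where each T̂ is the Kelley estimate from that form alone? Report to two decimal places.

0.58

T̂_A = 0.579(29) + 0.421(33.6) = 30.9366
T̂_B = 0.670(29) + 0.330(33.1) = 30.3530
T̂_A − T̂_B = 0.5836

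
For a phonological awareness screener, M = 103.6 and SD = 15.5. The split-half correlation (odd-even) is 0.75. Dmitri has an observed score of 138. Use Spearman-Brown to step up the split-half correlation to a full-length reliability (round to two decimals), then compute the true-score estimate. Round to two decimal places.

Spearman-Brown: ρ = 2r/(1 + r) = 2(0.75)/(1 + 0.75) = 1.500/1.75 = 0.8571 → 0.86
T̂ = 0.86(138) + 0.14(103.6) = 118.68 + 14.504 = 133.184 → 133.18

133.18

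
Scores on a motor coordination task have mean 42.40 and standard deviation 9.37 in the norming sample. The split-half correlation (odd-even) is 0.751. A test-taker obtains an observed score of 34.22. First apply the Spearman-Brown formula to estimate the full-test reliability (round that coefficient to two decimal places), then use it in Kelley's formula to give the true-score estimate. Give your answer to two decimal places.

35.37

Spearman-Brown: ρ = 2r/(1 + r) = 2(0.751)/(1 + 0.751) = 1.5020/1.751 = 0.8578 → 0.86
T̂ = 0.86(34.22) + 0.14(42.40) = 29.4292 + 5.9360 = 35.365 → 35.37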